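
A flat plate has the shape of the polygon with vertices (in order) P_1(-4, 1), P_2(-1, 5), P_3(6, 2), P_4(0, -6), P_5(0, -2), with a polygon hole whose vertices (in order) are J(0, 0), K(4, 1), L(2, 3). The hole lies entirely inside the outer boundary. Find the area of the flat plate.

42.5

Outer boundary:
Apply the shoelace (surveyor's) formula: 2A = Σ (x_i·y_{i+1} − x_{i+1}·y_i), indices taken mod 5.
Σ = (-19) + (-32) + (-36) + (0) + (-8) = -95
Area = |Σ|/2 = 47.5.
Hole:
Apply the surveyor's formula: 2A = Σ (x_i·y_{i+1} − x_{i+1}·y_i), indices taken mod 3.
Σ = (0) + (10) + (0) = 10
Area = |Σ|/2 = 5.
Net area = 47.5 − 5 = 42.5.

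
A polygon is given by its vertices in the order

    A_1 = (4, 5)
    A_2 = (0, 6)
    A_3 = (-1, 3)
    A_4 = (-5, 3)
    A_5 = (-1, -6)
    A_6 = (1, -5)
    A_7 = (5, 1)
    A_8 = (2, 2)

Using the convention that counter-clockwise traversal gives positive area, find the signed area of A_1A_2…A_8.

61

Apply the shoelace (surveyor's) formula: 2A = Σ (x_i·y_{i+1} − x_{i+1}·y_i), indices taken mod 8.
Σ = (24) + (6) + (12) + (33) + (11) + (26) + (8) + (2) = 122
Signed area = Σ/2 = 61 (positive ⇒ counter-clockwise traversal).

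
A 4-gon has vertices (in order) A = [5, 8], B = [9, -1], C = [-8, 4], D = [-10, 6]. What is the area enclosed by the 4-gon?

Apply Gauss's area formula: 2A = Σ (x_i·y_{i+1} − x_{i+1}·y_i), indices taken mod 4.
Cross-terms: -77, 28, -8, -110  ⇒  Σ = -167
Area = |Σ|/2 = 83.5.

83.5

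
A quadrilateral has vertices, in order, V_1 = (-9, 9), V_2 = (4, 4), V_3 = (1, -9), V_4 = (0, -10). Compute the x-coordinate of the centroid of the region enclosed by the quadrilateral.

-80/53

Apply the surveyor's formula. First the cross-terms c_i = x_i·y_{i+1} − x_{i+1}·y_i:
  -72, -40, -10, -90  ⇒  2A = -212, A = -106.
Then Σ (x_i + x_{i+1})·c_i = 960, so x̄ = 960 / (6·(-106)) = -80/53.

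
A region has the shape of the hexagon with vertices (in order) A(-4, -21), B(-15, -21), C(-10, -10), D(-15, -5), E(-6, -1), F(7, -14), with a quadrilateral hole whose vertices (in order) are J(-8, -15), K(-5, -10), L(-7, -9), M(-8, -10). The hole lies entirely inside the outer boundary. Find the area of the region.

Outer boundary:
Apply the shoelace (surveyor's) formula: 2A = Σ (x_i·y_{i+1} − x_{i+1}·y_i), indices taken mod 6.
A→B: (-4)(-21) − (-15)(-21) = -231
B→C: (-15)(-10) − (-10)(-21) = -60
C→D: (-10)(-5) − (-15)(-10) = -100
D→E: (-15)(-1) − (-6)(-5) = -15
E→F: (-6)(-14) − (7)(-1) = 91
F→A: (7)(-21) − (-4)(-14) = -203
Σ = -518
Area = |Σ|/2 = 259.
Hole:
Apply the shoelace formula: 2A = Σ (x_i·y_{i+1} − x_{i+1}·y_i), indices taken mod 4.
J→K: (-8)(-10) − (-5)(-15) = 5
K→L: (-5)(-9) − (-7)(-10) = -25
L→M: (-7)(-10) − (-8)(-9) = -2
M→J: (-8)(-15) − (-8)(-10) = 40
Σ = 18
Area = |Σ|/2 = 9.
Net area = 259 − 9 = 250.

250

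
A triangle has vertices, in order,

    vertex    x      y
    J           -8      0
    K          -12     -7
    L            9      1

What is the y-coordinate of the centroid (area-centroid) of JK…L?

-2

Apply Gauss's area formula. First the cross-terms c_i = x_i·y_{i+1} − x_{i+1}·y_i:
  56, 51, 8  ⇒  2A = 115, A = 57.5.
Then Σ (y_i + y_{i+1})·c_i = -690, so ȳ = -690 / (6·57.5) = -2.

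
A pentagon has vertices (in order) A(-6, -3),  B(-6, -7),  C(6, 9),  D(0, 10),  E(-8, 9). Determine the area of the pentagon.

Apply the shoelace formula: 2A = Σ (x_i·y_{i+1} − x_{i+1}·y_i), indices taken mod 5.
Σ = (24) + (-12) + (60) + (80) + (78) = 230
Area = |Σ|/2 = 115.

115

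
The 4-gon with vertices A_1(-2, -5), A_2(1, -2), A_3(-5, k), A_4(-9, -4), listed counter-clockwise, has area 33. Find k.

1

The doubled signed area Σ (x_i y_{i+1} − x_{i+1} y_i) is linear in k.
With k=0 it equals 56; the coefficient of k is 10 (from the two edges through A_3).
So 10·k + 56 = 2·33 = 66 ⇒ k = 1.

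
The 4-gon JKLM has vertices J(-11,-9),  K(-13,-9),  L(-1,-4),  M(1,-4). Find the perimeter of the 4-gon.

30

|JK| = √((-2)² + (0)²) = √4 = 2
|KL| = √((12)² + (5)²) = √169 = 13
|LM| = √((2)² + (0)²) = √4 = 2
|MJ| = √((-12)² + (-5)²) = √169 = 13
Perimeter = 2 + 13 + 2 + 13 = 30.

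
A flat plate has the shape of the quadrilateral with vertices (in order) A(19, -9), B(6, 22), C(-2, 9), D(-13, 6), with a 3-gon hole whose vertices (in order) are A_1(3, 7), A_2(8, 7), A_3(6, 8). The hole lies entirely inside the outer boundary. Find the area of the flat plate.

336.5

Outer boundary:
Apply the shoelace (surveyor's) formula: 2A = Σ (x_i·y_{i+1} − x_{i+1}·y_i), indices taken mod 4.
A→B: (19)(22) − (6)(-9) = 472
B→C: (6)(9) − (-2)(22) = 98
C→D: (-2)(6) − (-13)(9) = 105
D→A: (-13)(-9) − (19)(6) = 3
Σ = 678
Area = |Σ|/2 = 339.
Hole:
Σ = (-35) + (22) + (18) = 5
Area = |Σ|/2 = 2.5.
Net area = 339 − 2.5 = 336.5.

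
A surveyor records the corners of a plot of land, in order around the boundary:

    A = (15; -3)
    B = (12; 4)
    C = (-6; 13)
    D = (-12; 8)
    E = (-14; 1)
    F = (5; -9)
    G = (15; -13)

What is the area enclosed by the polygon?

412.5

Apply the shoelace (surveyor's) formula: 2A = Σ (x_i·y_{i+1} − x_{i+1}·y_i), indices taken mod 7.
Σ = (96) + (180) + (108) + (100) + (121) + (70) + (150) = 825
Area = |Σ|/2 = 412.5.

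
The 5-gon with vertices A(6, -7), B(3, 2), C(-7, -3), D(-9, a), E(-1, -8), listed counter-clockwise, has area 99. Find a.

The doubled signed area Σ (x_i y_{i+1} − x_{i+1} y_i) is linear in a.
With a=0 it equals 138; the coefficient of a is -6 (from the two edges through D).
So -6·a + 138 = 2·99 = 198 ⇒ a = -10.

-10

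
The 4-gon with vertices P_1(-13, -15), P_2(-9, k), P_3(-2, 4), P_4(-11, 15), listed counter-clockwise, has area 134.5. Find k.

Write out the shoelace sum; only the two edges meeting at P_2 involve k:
2·Area = [((-13)·k − (-9)·(-15)) + ((-9)·4 − (-2)·k)] + 374
       = -11·k + 203 = 269
⇒ k = -6.

-6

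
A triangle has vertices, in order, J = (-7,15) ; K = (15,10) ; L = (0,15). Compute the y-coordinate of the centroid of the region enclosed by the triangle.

Apply the shoelace (surveyor's) formula. First the cross-terms c_i = x_i·y_{i+1} − x_{i+1}·y_i:
  -295, 225, 105  ⇒  2A = 35, A = 17.5.
Then Σ (y_i + y_{i+1})·c_i = 1400, so ȳ = 1400 / (6·17.5) = 40/3.

40/3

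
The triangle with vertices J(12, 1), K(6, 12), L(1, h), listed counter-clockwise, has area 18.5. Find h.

15

Write out the shoelace sum; only the two edges meeting at L involve h:
2·Area = [(6·h − 1·12) + (1·1 − 12·h)] + 138
       = -6·h + 127 = 37
⇒ h = 15.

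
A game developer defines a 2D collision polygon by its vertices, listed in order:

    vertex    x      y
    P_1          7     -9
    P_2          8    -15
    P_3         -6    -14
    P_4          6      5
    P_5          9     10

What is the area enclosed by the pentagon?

Apply the surveyor's formula: 2A = Σ (x_i·y_{i+1} − x_{i+1}·y_i), indices taken mod 5.
Cross-terms: -33, -202, 54, 15, -151  ⇒  Σ = -317
Area = |Σ|/2 = 158.5.

158.5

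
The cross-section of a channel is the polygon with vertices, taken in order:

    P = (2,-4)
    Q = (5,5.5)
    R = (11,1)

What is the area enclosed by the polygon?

35.25

Apply the shoelace (surveyor's) formula: 2A = Σ (x_i·y_{i+1} − x_{i+1}·y_i), indices taken mod 3.
P→Q: (2)(5.5) − (5)(-4) = 31
Q→R: (5)(1) − (11)(5.5) = -55.5
R→P: (11)(-4) − (2)(1) = -46
Σ = -70.5
Area = |Σ|/2 = 35.25.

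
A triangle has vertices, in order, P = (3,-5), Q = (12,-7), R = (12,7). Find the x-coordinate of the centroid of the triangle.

9

Apply the shoelace (surveyor's) formula. First the cross-terms c_i = x_i·y_{i+1} − x_{i+1}·y_i:
  39, 168, -81  ⇒  2A = 126, A = 63.
Then Σ (x_i + x_{i+1})·c_i = 3402, so x̄ = 3402 / (6·63) = 9.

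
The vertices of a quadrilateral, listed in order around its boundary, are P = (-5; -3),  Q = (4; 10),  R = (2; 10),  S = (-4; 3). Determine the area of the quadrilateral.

P→Q: (-5)(10) − (4)(-3) = -38
Q→R: (4)(10) − (2)(10) = 20
R→S: (2)(3) − (-4)(10) = 46
S→P: (-4)(-3) − (-5)(3) = 27
Σ = 55
Area = |Σ|/2 = 27.5.

27.5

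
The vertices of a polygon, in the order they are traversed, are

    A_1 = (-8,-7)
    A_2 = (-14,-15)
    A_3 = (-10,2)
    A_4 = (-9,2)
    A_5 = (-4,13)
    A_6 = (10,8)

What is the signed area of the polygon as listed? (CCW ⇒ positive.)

-217.5

A_1→A_2: (-8)(-15) − (-14)(-7) = 22
A_2→A_3: (-14)(2) − (-10)(-15) = -178
A_3→A_4: (-10)(2) − (-9)(2) = -2
A_4→A_5: (-9)(13) − (-4)(2) = -109
A_5→A_6: (-4)(8) − (10)(13) = -162
A_6→A_1: (10)(-7) − (-8)(8) = -6
Σ = -435
Signed area = Σ/2 = -217.5 (negative ⇒ clockwise traversal).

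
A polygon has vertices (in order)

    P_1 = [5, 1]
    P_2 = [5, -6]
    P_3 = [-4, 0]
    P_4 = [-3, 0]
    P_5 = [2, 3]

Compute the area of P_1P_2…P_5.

Apply the surveyor's formula: 2A = Σ (x_i·y_{i+1} − x_{i+1}·y_i), indices taken mod 5.
P_1→P_2: (5)(-6) − (5)(1) = -35
P_2→P_3: (5)(0) − (-4)(-6) = -24
P_3→P_4: (-4)(0) − (-3)(0) = 0
P_4→P_5: (-3)(3) − (2)(0) = -9
P_5→P_1: (2)(1) − (5)(3) = -13
Σ = -81
Area = |Σ|/2 = 40.5.

40.5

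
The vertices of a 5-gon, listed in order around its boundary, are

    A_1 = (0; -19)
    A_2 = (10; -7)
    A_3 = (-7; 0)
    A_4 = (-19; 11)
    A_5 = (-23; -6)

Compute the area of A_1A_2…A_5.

Apply the shoelace formula: 2A = Σ (x_i·y_{i+1} − x_{i+1}·y_i), indices taken mod 5.
Cross-terms: 190, -49, -77, 367, 437  ⇒  Σ = 868
Area = |Σ|/2 = 434.

434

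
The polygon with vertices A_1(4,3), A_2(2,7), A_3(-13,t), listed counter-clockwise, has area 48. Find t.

The doubled signed area Σ (x_i y_{i+1} − x_{i+1} y_i) is linear in t.
With t=0 it equals 74; the coefficient of t is -2 (from the two edges through A_3).
So -2·t + 74 = 2·48 = 96 ⇒ t = -11.

-11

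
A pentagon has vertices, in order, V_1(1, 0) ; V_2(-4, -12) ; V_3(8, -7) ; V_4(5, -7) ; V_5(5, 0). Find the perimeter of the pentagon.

|V_1V_2| = √((-5)² + (-12)²) = √169 = 13
|V_2V_3| = √((12)² + (5)²) = √169 = 13
|V_3V_4| = √((-3)² + (0)²) = √9 = 3
|V_4V_5| = √((0)² + (7)²) = √49 = 7
|V_5V_1| = √((-4)² + (0)²) = √16 = 4
Perimeter = 13 + 13 + 3 + 7 + 4 = 40.

40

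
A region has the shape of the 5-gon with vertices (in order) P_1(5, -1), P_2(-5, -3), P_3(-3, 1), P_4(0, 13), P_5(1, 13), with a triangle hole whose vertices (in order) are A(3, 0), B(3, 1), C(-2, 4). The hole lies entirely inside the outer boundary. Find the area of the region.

73.5

Outer boundary:
Σ = (-20) + (-14) + (-39) + (-13) + (-66) = -152
Area = |Σ|/2 = 76.
Hole:
Apply Gauss's area formula: 2A = Σ (x_i·y_{i+1} − x_{i+1}·y_i), indices taken mod 3.
Cross-terms: 3, 14, -12  ⇒  Σ = 5
Area = |Σ|/2 = 2.5.
Net area = 76 − 2.5 = 73.5.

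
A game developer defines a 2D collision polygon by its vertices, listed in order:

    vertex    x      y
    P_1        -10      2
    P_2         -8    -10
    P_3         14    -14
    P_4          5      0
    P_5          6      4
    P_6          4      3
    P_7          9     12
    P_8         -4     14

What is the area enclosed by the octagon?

Σ = (116) + (252) + (70) + (20) + (2) + (21) + (174) + (132) = 787
Area = |Σ|/2 = 393.5.

393.5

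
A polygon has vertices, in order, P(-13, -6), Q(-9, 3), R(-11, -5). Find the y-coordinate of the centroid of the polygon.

Apply the shoelace formula. First the cross-terms c_i = x_i·y_{i+1} − x_{i+1}·y_i:
  -93, 78, 1  ⇒  2A = -14, A = -7.
Then Σ (y_i + y_{i+1})·c_i = 112, so ȳ = 112 / (6·(-7)) = -8/3.

-8/3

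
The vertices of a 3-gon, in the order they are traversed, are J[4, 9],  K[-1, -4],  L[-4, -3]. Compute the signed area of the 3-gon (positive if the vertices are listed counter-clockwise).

-22

Σ = (-7) + (-13) + (-24) = -44
Signed area = Σ/2 = -22 (negative ⇒ clockwise traversal).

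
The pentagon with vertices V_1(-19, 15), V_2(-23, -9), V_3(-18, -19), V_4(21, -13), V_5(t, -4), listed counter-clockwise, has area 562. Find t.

-5

Write out the shoelace sum; only the two edges meeting at V_5 involve t:
2·Area = [(21·(-4) − t·(-13)) + (t·15 − (-19)·(-4))] + 1424
       = 28·t + 1264 = 1124
⇒ t = -5.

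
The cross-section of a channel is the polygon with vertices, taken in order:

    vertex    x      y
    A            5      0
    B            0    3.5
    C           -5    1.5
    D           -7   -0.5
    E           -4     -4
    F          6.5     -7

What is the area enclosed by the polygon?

81.5

Apply the surveyor's formula: 2A = Σ (x_i·y_{i+1} − x_{i+1}·y_i), indices taken mod 6.
A→B: (5)(3.5) − (0)(0) = 17.5
B→C: (0)(1.5) − (-5)(3.5) = 17.5
C→D: (-5)(-0.5) − (-7)(1.5) = 13
D→E: (-7)(-4) − (-4)(-0.5) = 26
E→F: (-4)(-7) − (6.5)(-4) = 54
F→A: (6.5)(0) − (5)(-7) = 35
Σ = 163
Area = |Σ|/2 = 81.5.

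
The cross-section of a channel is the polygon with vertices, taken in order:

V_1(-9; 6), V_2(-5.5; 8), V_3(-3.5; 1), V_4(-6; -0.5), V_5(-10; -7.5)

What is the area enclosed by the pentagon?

48.125

Apply the shoelace formula: 2A = Σ (x_i·y_{i+1} − x_{i+1}·y_i), indices taken mod 5.
Σ = (-39) + (22.5) + (7.75) + (40) + (-127.5) = -96.25
Area = |Σ|/2 = 48.125.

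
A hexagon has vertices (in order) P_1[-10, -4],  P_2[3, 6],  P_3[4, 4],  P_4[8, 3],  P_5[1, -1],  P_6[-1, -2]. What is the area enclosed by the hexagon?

Apply the shoelace formula: 2A = Σ (x_i·y_{i+1} − x_{i+1}·y_i), indices taken mod 6.
Cross-terms: -48, -12, -20, -11, -3, -16  ⇒  Σ = -110
Area = |Σ|/2 = 55.

55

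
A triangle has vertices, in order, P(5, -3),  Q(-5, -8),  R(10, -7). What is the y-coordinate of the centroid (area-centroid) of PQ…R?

Apply the shoelace formula. First the cross-terms c_i = x_i·y_{i+1} − x_{i+1}·y_i:
  -55, 115, 5  ⇒  2A = 65, A = 32.5.
Then Σ (y_i + y_{i+1})·c_i = -1170, so ȳ = -1170 / (6·32.5) = -6.

-6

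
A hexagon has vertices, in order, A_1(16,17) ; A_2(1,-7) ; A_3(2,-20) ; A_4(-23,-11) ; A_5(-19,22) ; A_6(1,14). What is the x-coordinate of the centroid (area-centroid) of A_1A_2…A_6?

Apply Gauss's area formula. First the cross-terms c_i = x_i·y_{i+1} − x_{i+1}·y_i:
  -129, -6, -482, -715, -288, -207  ⇒  2A = -1827, A = -913.5.
Then Σ (x_i + x_{i+1})·c_i = 39606, so x̄ = 39606 / (6·(-913.5)) = -1886/261.

-1886/261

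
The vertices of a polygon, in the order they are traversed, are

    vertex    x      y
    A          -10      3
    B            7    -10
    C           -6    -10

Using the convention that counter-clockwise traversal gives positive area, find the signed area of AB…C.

-84.5

Σ = (79) + (-130) + (-118) = -169
Signed area = Σ/2 = -84.5 (negative ⇒ clockwise traversal).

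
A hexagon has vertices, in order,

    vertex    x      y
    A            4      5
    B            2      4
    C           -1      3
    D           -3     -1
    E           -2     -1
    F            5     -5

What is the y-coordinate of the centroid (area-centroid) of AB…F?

Apply the shoelace (surveyor's) formula. First the cross-terms c_i = x_i·y_{i+1} − x_{i+1}·y_i:
  6, 10, 10, 1, 15, 45  ⇒  2A = 87, A = 43.5.
Then Σ (y_i + y_{i+1})·c_i = 52, so ȳ = 52 / (6·43.5) = 52/261.

52/261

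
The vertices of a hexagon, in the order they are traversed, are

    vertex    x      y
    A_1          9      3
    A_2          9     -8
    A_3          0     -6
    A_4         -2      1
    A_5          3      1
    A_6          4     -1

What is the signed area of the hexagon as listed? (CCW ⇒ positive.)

Apply the surveyor's formula: 2A = Σ (x_i·y_{i+1} − x_{i+1}·y_i), indices taken mod 6.
Σ = (-99) + (-54) + (-12) + (-5) + (-7) + (21) = -156
Signed area = Σ/2 = -78 (negative ⇒ clockwise traversal).

-78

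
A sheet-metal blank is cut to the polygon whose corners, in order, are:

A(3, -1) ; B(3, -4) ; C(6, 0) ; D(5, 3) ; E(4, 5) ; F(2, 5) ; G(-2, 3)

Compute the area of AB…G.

32.5

Apply Gauss's area formula: 2A = Σ (x_i·y_{i+1} − x_{i+1}·y_i), indices taken mod 7.
Σ = (-9) + (24) + (18) + (13) + (10) + (16) + (-7) = 65
Area = |Σ|/2 = 32.5.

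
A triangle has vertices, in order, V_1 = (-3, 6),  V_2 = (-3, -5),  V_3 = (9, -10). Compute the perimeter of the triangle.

44

|V_1V_2| = √((0)² + (-11)²) = √121 = 11
|V_2V_3| = √((12)² + (-5)²) = √169 = 13
|V_3V_1| = √((-12)² + (16)²) = √400 = 20
Perimeter = 11 + 13 + 20 = 44.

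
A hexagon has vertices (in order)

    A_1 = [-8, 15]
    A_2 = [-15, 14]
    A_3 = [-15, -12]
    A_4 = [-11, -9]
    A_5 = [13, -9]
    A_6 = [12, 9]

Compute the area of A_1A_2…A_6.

Σ = (113) + (390) + (3) + (216) + (225) + (252) = 1199
Area = |Σ|/2 = 599.5.

599.5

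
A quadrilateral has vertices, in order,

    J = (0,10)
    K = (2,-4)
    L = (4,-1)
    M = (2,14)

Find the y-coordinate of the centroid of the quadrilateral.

Apply the shoelace formula. First the cross-terms c_i = x_i·y_{i+1} − x_{i+1}·y_i:
  -20, 14, 58, 20  ⇒  2A = 72, A = 36.
Then Σ (y_i + y_{i+1})·c_i = 1044, so ȳ = 1044 / (6·36) = 29/6.

29/6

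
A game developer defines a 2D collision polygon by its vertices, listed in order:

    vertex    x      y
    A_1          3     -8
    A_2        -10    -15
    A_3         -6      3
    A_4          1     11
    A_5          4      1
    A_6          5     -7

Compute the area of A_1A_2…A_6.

204.5

Apply the shoelace (surveyor's) formula: 2A = Σ (x_i·y_{i+1} − x_{i+1}·y_i), indices taken mod 6.
Cross-terms: -125, -120, -69, -43, -33, -19  ⇒  Σ = -409
Area = |Σ|/2 = 204.5.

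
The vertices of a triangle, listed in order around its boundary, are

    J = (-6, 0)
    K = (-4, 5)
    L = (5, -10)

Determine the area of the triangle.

37.5

Apply the shoelace formula: 2A = Σ (x_i·y_{i+1} − x_{i+1}·y_i), indices taken mod 3.
Σ = (-30) + (15) + (-60) = -75
Area = |Σ|/2 = 37.5.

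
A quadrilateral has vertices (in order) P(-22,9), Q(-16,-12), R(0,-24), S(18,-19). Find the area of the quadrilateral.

484

Apply the shoelace (surveyor's) formula: 2A = Σ (x_i·y_{i+1} − x_{i+1}·y_i), indices taken mod 4.
Σ = (408) + (384) + (432) + (-256) = 968
Area = |Σ|/2 = 484.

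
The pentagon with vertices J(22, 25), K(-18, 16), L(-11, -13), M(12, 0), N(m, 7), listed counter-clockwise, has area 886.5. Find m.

The doubled signed area Σ (x_i y_{i+1} − x_{i+1} y_i) is linear in m.
With m=0 it equals 1298; the coefficient of m is 25 (from the two edges through N).
So 25·m + 1298 = 2·886.5 = 1773 ⇒ m = 19.

19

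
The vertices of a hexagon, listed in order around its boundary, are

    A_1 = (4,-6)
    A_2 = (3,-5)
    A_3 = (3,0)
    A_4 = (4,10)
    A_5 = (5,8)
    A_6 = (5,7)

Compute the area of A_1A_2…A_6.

Σ = (-2) + (15) + (30) + (-18) + (-5) + (-58) = -38
Area = |Σ|/2 = 19.

19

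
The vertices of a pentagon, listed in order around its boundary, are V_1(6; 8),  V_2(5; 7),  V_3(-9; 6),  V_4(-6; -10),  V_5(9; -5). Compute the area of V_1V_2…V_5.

221.5

Apply the shoelace formula: 2A = Σ (x_i·y_{i+1} − x_{i+1}·y_i), indices taken mod 5.
Σ = (2) + (93) + (126) + (120) + (102) = 443
Area = |Σ|/2 = 221.5.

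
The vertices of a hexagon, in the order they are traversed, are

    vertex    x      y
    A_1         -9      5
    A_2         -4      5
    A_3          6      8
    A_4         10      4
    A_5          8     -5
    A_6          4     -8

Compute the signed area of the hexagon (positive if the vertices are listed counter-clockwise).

Apply the surveyor's formula: 2A = Σ (x_i·y_{i+1} − x_{i+1}·y_i), indices taken mod 6.
Cross-terms: -25, -62, -56, -82, -44, -52  ⇒  Σ = -321
Signed area = Σ/2 = -160.5 (negative ⇒ clockwise traversal).

-160.5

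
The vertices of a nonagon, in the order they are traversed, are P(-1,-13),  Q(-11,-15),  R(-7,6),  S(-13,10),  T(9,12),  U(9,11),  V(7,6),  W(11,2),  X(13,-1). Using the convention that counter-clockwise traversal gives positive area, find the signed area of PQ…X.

-414

Apply the shoelace formula: 2A = Σ (x_i·y_{i+1} − x_{i+1}·y_i), indices taken mod 9.
Σ = (-128) + (-171) + (8) + (-246) + (-9) + (-23) + (-52) + (-37) + (-170) = -828
Signed area = Σ/2 = -414 (negative ⇒ clockwise traversal).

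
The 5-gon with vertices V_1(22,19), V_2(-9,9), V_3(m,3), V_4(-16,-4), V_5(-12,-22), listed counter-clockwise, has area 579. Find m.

-16

The doubled signed area Σ (x_i y_{i+1} − x_{i+1} y_i) is linear in m.
With m=0 it equals 950; the coefficient of m is -13 (from the two edges through V_3).
So -13·m + 950 = 2·579 = 1158 ⇒ m = -16.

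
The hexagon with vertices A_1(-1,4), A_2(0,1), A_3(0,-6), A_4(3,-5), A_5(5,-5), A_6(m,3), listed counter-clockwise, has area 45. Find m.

5

Write out the shoelace sum; only the two edges meeting at A_6 involve m:
2·Area = [(5·3 − m·(-5)) + (m·4 − (-1)·3)] + 27
       = 9·m + 45 = 90
⇒ m = 5.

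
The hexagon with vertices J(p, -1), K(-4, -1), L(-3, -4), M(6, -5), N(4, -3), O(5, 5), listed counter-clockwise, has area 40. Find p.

Write out the shoelace sum; only the two edges meeting at J involve p:
2·Area = [(5·(-1) − p·5) + (p·(-1) − (-4)·(-1))] + 89
       = -6·p + 80 = 80
⇒ p = 0.

0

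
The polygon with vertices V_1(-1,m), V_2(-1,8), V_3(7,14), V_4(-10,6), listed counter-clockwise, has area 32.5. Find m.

5

Write out the shoelace sum; only the two edges meeting at V_1 involve m:
2·Area = [((-10)·m − (-1)·6) + ((-1)·8 − (-1)·m)] + 112
       = -9·m + 110 = 65
⇒ m = 5.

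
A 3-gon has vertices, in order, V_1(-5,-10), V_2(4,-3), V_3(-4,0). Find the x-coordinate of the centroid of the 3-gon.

Apply Gauss's area formula. First the cross-terms c_i = x_i·y_{i+1} − x_{i+1}·y_i:
  55, -12, 40  ⇒  2A = 83, A = 41.5.
Then Σ (x_i + x_{i+1})·c_i = -415, so x̄ = -415 / (6·41.5) = -5/3.

-5/3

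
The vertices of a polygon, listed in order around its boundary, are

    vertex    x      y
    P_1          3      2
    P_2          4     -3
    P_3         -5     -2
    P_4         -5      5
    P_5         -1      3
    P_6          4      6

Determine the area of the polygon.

Apply Gauss's area formula: 2A = Σ (x_i·y_{i+1} − x_{i+1}·y_i), indices taken mod 6.
Cross-terms: -17, -23, -35, -10, -18, -10  ⇒  Σ = -113
Area = |Σ|/2 = 56.5.

56.5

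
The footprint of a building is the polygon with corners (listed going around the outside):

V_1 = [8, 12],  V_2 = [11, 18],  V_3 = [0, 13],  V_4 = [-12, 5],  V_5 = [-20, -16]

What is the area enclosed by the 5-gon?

Cross-terms: 12, 143, 156, 292, -112  ⇒  Σ = 491
Area = |Σ|/2 = 245.5.

245.5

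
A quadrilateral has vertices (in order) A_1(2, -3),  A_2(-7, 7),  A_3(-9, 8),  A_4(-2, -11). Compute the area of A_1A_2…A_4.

Cross-terms: -7, 7, 115, 28  ⇒  Σ = 143
Area = |Σ|/2 = 71.5.

71.5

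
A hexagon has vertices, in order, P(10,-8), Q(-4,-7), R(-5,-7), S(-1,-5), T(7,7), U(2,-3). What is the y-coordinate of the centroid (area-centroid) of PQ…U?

Apply the shoelace formula. First the cross-terms c_i = x_i·y_{i+1} − x_{i+1}·y_i:
  -102, -7, 18, 28, -35, 14  ⇒  2A = -84, A = -42.
Then Σ (y_i + y_{i+1})·c_i = 1174, so ȳ = 1174 / (6·(-42)) = -587/126.

-587/126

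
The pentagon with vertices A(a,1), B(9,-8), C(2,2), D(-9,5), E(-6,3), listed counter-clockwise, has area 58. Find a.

-6

The doubled signed area Σ (x_i y_{i+1} − x_{i+1} y_i) is linear in a.
With a=0 it equals 50; the coefficient of a is -11 (from the two edges through A).
So -11·a + 50 = 2·58 = 116 ⇒ a = -6.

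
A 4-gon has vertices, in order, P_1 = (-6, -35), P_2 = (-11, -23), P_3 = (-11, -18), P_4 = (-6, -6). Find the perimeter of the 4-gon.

60

|P_1P_2| = √((-5)² + (12)²) = √169 = 13
|P_2P_3| = √((0)² + (5)²) = √25 = 5
|P_3P_4| = √((5)² + (12)²) = √169 = 13
|P_4P_1| = √((0)² + (-29)²) = √841 = 29
Perimeter = 13 + 5 + 13 + 29 = 60.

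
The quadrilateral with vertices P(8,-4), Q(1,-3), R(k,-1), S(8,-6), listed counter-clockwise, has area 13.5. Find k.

The doubled signed area Σ (x_i y_{i+1} − x_{i+1} y_i) is linear in k.
With k=0 it equals 3; the coefficient of k is -3 (from the two edges through R).
So -3·k + 3 = 2·13.5 = 27 ⇒ k = -8.

-8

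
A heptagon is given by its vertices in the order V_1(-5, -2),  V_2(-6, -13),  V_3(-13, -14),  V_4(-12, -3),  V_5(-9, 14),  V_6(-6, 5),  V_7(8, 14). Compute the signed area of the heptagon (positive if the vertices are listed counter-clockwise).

-193.5

Apply the shoelace formula: 2A = Σ (x_i·y_{i+1} − x_{i+1}·y_i), indices taken mod 7.
Cross-terms: 53, -85, -129, -195, 39, -124, 54  ⇒  Σ = -387
Signed area = Σ/2 = -193.5 (negative ⇒ clockwise traversal).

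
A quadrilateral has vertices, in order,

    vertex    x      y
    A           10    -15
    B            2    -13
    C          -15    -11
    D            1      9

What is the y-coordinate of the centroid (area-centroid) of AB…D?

-1481/273

Apply the surveyor's formula. First the cross-terms c_i = x_i·y_{i+1} − x_{i+1}·y_i:
  -100, -217, -124, -105  ⇒  2A = -546, A = -273.
Then Σ (y_i + y_{i+1})·c_i = 8886, so ȳ = 8886 / (6·(-273)) = -1481/273.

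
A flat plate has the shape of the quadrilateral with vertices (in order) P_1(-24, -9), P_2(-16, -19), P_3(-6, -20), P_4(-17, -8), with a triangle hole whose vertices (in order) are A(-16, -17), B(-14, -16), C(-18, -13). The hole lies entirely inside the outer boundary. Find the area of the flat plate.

Outer boundary:
Cross-terms: 312, 206, -292, -39  ⇒  Σ = 187
Area = |Σ|/2 = 93.5.
Hole:
Σ = (18) + (-106) + (98) = 10
Area = |Σ|/2 = 5.
Net area = 93.5 − 5 = 88.5.

88.5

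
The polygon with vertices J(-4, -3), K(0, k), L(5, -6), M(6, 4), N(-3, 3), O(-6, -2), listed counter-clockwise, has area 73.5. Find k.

Write out the shoelace sum; only the two edges meeting at K involve k:
2·Area = [((-4)·k − 0·(-3)) + (0·(-6) − 5·k)] + 120
       = -9·k + 120 = 147
⇒ k = -3.

-3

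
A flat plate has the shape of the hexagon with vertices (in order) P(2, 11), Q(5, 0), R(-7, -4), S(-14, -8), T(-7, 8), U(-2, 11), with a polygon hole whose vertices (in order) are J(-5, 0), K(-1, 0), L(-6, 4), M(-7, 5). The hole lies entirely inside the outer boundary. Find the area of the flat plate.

164.5

Outer boundary:
Σ = (-55) + (-20) + (0) + (-168) + (-61) + (-44) = -348
Area = |Σ|/2 = 174.
Hole:
Apply the shoelace (surveyor's) formula: 2A = Σ (x_i·y_{i+1} − x_{i+1}·y_i), indices taken mod 4.
J→K: (-5)(0) − (-1)(0) = 0
K→L: (-1)(4) − (-6)(0) = -4
L→M: (-6)(5) − (-7)(4) = -2
M→J: (-7)(0) − (-5)(5) = 25
Σ = 19
Area = |Σ|/2 = 9.5.
Net area = 174 − 9.5 = 164.5.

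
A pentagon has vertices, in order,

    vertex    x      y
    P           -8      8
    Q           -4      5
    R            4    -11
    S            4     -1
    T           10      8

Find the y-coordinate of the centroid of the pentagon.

85/33

Apply the shoelace formula. First the cross-terms c_i = x_i·y_{i+1} − x_{i+1}·y_i:
  -8, 24, 40, 42, 144  ⇒  2A = 242, A = 121.
Then Σ (y_i + y_{i+1})·c_i = 1870, so ȳ = 1870 / (6·121) = 85/33.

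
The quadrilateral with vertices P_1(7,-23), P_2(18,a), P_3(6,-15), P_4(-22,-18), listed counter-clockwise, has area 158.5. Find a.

Write out the shoelace sum; only the two edges meeting at P_2 involve a:
2·Area = [(7·a − 18·(-23)) + (18·(-15) − 6·a)] + 194
       = 1·a + 338 = 317
⇒ a = -21.

-21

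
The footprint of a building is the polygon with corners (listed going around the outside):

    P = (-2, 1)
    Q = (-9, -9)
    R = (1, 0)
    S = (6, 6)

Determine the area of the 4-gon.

30

Apply the surveyor's formula: 2A = Σ (x_i·y_{i+1} − x_{i+1}·y_i), indices taken mod 4.
Cross-terms: 27, 9, 6, 18  ⇒  Σ = 60
Area = |Σ|/2 = 30.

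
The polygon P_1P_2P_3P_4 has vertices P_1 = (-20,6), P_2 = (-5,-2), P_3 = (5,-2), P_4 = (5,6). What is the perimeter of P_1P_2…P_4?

|P_1P_2| = √((15)² + (-8)²) = √289 = 17
|P_2P_3| = √((10)² + (0)²) = √100 = 10
|P_3P_4| = √((0)² + (8)²) = √64 = 8
|P_4P_1| = √((-25)² + (0)²) = √625 = 25
Perimeter = 17 + 10 + 8 + 25 = 60.

60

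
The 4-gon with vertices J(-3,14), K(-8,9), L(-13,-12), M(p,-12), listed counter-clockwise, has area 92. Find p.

Write out the shoelace sum; only the two edges meeting at M involve p:
2·Area = [((-13)·(-12) − p·(-12)) + (p·14 − (-3)·(-12))] + 298
       = 26·p + 418 = 184
⇒ p = -9.

-9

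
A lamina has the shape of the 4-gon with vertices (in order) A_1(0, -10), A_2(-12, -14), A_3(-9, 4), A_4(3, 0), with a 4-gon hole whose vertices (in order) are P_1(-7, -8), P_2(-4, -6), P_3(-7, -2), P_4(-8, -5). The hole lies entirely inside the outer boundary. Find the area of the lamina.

Outer boundary:
Apply the surveyor's formula: 2A = Σ (x_i·y_{i+1} − x_{i+1}·y_i), indices taken mod 4.
Σ = (-120) + (-174) + (-12) + (-30) = -336
Area = |Σ|/2 = 168.
Hole:
Apply the surveyor's formula: 2A = Σ (x_i·y_{i+1} − x_{i+1}·y_i), indices taken mod 4.
Cross-terms: 10, -34, 19, 29  ⇒  Σ = 24
Area = |Σ|/2 = 12.
Net area = 168 − 12 = 156.

156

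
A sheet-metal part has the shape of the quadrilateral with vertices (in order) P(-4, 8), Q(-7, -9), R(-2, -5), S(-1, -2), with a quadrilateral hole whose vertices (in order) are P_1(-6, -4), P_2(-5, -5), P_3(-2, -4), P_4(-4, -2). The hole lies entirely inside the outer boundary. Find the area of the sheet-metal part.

40

Outer boundary:
P→Q: (-4)(-9) − (-7)(8) = 92
Q→R: (-7)(-5) − (-2)(-9) = 17
R→S: (-2)(-2) − (-1)(-5) = -1
S→P: (-1)(8) − (-4)(-2) = -16
Σ = 92
Area = |Σ|/2 = 46.
Hole:
Σ = (10) + (10) + (-12) + (4) = 12
Area = |Σ|/2 = 6.
Net area = 46 − 6 = 40.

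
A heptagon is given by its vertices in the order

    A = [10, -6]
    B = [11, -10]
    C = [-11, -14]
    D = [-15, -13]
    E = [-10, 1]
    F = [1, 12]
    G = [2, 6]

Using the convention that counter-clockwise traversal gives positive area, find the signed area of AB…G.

-360.5

A→B: (10)(-10) − (11)(-6) = -34
B→C: (11)(-14) − (-11)(-10) = -264
C→D: (-11)(-13) − (-15)(-14) = -67
D→E: (-15)(1) − (-10)(-13) = -145
E→F: (-10)(12) − (1)(1) = -121
F→G: (1)(6) − (2)(12) = -18
G→A: (2)(-6) − (10)(6) = -72
Σ = -721
Signed area = Σ/2 = -360.5 (negative ⇒ clockwise traversal).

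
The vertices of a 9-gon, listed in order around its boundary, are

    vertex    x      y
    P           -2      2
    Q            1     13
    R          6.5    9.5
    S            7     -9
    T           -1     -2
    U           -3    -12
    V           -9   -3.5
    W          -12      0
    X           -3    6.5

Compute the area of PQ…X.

Apply the shoelace formula: 2A = Σ (x_i·y_{i+1} − x_{i+1}·y_i), indices taken mod 9.
Σ = (-28) + (-75) + (-125) + (-23) + (6) + (-97.5) + (-42) + (-78) + (7) = -455.5
Area = |Σ|/2 = 227.75.

227.75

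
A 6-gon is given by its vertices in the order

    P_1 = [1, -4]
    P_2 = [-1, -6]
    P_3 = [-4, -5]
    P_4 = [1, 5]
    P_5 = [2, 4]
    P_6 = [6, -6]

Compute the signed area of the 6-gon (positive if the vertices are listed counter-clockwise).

-52

Apply the surveyor's formula: 2A = Σ (x_i·y_{i+1} − x_{i+1}·y_i), indices taken mod 6.
P_1→P_2: (1)(-6) − (-1)(-4) = -10
P_2→P_3: (-1)(-5) − (-4)(-6) = -19
P_3→P_4: (-4)(5) − (1)(-5) = -15
P_4→P_5: (1)(4) − (2)(5) = -6
P_5→P_6: (2)(-6) − (6)(4) = -36
P_6→P_1: (6)(-4) − (1)(-6) = -18
Σ = -104
Signed area = Σ/2 = -52 (negative ⇒ clockwise traversal).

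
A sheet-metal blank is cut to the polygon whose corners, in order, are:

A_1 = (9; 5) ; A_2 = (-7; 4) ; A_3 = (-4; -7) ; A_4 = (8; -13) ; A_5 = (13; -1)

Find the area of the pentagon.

239.5

Apply the shoelace (surveyor's) formula: 2A = Σ (x_i·y_{i+1} − x_{i+1}·y_i), indices taken mod 5.
Cross-terms: 71, 65, 108, 161, 74  ⇒  Σ = 479
Area = |Σ|/2 = 239.5.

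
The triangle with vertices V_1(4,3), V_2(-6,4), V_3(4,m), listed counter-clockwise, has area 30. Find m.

-3

Write out the shoelace sum; only the two edges meeting at V_3 involve m:
2·Area = [((-6)·m − 4·4) + (4·3 − 4·m)] + 34
       = -10·m + 30 = 60
⇒ m = -3.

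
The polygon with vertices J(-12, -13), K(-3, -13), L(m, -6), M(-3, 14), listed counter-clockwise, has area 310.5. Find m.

Write out the shoelace sum; only the two edges meeting at L involve m:
2·Area = [((-3)·(-6) − m·(-13)) + (m·14 − (-3)·(-6))] + 324
       = 27·m + 324 = 621
⇒ m = 11.

11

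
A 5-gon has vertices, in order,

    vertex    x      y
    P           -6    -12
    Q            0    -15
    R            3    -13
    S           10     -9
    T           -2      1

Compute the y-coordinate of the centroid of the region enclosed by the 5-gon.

-1037/130

Apply the surveyor's formula. First the cross-terms c_i = x_i·y_{i+1} − x_{i+1}·y_i:
  90, 45, 103, -8, 30  ⇒  2A = 260, A = 130.
Then Σ (y_i + y_{i+1})·c_i = -6222, so ȳ = -6222 / (6·130) = -1037/130.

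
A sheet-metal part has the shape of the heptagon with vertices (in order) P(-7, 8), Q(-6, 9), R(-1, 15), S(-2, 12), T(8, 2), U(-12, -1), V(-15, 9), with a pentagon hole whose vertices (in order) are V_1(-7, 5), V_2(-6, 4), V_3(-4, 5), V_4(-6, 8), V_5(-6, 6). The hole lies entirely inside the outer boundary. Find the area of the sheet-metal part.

Outer boundary:
Apply the surveyor's formula: 2A = Σ (x_i·y_{i+1} − x_{i+1}·y_i), indices taken mod 7.
P→Q: (-7)(9) − (-6)(8) = -15
Q→R: (-6)(15) − (-1)(9) = -81
R→S: (-1)(12) − (-2)(15) = 18
S→T: (-2)(2) − (8)(12) = -100
T→U: (8)(-1) − (-12)(2) = 16
U→V: (-12)(9) − (-15)(-1) = -123
V→P: (-15)(8) − (-7)(9) = -57
Σ = -342
Area = |Σ|/2 = 171.
Hole:
Apply Gauss's area formula: 2A = Σ (x_i·y_{i+1} − x_{i+1}·y_i), indices taken mod 5.
V_1→V_2: (-7)(4) − (-6)(5) = 2
V_2→V_3: (-6)(5) − (-4)(4) = -14
V_3→V_4: (-4)(8) − (-6)(5) = -2
V_4→V_5: (-6)(6) − (-6)(8) = 12
V_5→V_1: (-6)(5) − (-7)(6) = 12
Σ = 10
Area = |Σ|/2 = 5.
Net area = 171 − 5 = 166.

166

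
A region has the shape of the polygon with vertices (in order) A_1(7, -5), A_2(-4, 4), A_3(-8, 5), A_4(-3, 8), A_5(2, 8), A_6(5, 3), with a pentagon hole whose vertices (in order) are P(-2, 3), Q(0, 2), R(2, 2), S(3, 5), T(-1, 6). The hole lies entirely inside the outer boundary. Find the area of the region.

Outer boundary:
Apply the shoelace (surveyor's) formula: 2A = Σ (x_i·y_{i+1} − x_{i+1}·y_i), indices taken mod 6.
Σ = (8) + (12) + (-49) + (-40) + (-34) + (-46) = -149
Area = |Σ|/2 = 74.5.
Hole:
Apply the surveyor's formula: 2A = Σ (x_i·y_{i+1} − x_{i+1}·y_i), indices taken mod 5.
Cross-terms: -4, -4, 4, 23, 9  ⇒  Σ = 28
Area = |Σ|/2 = 14.
Net area = 74.5 − 14 = 60.5.

60.5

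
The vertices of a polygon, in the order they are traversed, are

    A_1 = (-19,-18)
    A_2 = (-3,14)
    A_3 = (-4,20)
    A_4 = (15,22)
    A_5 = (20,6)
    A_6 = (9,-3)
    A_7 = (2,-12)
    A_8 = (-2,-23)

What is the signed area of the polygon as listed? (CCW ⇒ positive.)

-874.5

Apply Gauss's area formula: 2A = Σ (x_i·y_{i+1} − x_{i+1}·y_i), indices taken mod 8.
A_1→A_2: (-19)(14) − (-3)(-18) = -320
A_2→A_3: (-3)(20) − (-4)(14) = -4
A_3→A_4: (-4)(22) − (15)(20) = -388
A_4→A_5: (15)(6) − (20)(22) = -350
A_5→A_6: (20)(-3) − (9)(6) = -114
A_6→A_7: (9)(-12) − (2)(-3) = -102
A_7→A_8: (2)(-23) − (-2)(-12) = -70
A_8→A_1: (-2)(-18) − (-19)(-23) = -401
Σ = -1749
Signed area = Σ/2 = -874.5 (negative ⇒ clockwise traversal).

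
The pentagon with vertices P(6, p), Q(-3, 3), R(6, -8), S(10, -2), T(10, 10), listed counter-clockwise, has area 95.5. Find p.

The doubled signed area Σ (x_i y_{i+1} − x_{i+1} y_i) is linear in p.
With p=0 it equals 152; the coefficient of p is 13 (from the two edges through P).
So 13·p + 152 = 2·95.5 = 191 ⇒ p = 3.

3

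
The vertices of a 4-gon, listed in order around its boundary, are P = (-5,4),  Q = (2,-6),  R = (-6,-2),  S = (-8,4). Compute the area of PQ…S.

35

Apply Gauss's area formula: 2A = Σ (x_i·y_{i+1} − x_{i+1}·y_i), indices taken mod 4.
P→Q: (-5)(-6) − (2)(4) = 22
Q→R: (2)(-2) − (-6)(-6) = -40
R→S: (-6)(4) − (-8)(-2) = -40
S→P: (-8)(4) − (-5)(4) = -12
Σ = -70
Area = |Σ|/2 = 35.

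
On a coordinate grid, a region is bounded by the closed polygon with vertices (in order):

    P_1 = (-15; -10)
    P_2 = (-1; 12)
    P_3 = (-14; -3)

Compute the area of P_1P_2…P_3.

38

Apply the shoelace formula: 2A = Σ (x_i·y_{i+1} − x_{i+1}·y_i), indices taken mod 3.
Cross-terms: -190, 171, 95  ⇒  Σ = 76
Area = |Σ|/2 = 38.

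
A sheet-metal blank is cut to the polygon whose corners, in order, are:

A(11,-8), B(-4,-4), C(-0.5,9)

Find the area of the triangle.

Apply the shoelace (surveyor's) formula: 2A = Σ (x_i·y_{i+1} − x_{i+1}·y_i), indices taken mod 3.
Σ = (-76) + (-38) + (-95) = -209
Area = |Σ|/2 = 104.5.

104.5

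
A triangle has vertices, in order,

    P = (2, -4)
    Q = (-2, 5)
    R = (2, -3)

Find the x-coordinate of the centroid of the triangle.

2/3

Apply the surveyor's formula. First the cross-terms c_i = x_i·y_{i+1} − x_{i+1}·y_i:
  2, -4, -2  ⇒  2A = -4, A = -2.
Then Σ (x_i + x_{i+1})·c_i = -8, so x̄ = -8 / (6·(-2)) = 2/3.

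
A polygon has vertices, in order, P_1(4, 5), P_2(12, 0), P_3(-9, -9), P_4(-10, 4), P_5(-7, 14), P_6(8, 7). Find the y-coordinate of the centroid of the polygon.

439/185

Apply Gauss's area formula. First the cross-terms c_i = x_i·y_{i+1} − x_{i+1}·y_i:
  -60, -108, -126, -112, -161, 12  ⇒  2A = -555, A = -277.5.
Then Σ (y_i + y_{i+1})·c_i = -3951, so ȳ = -3951 / (6·(-277.5)) = 439/185.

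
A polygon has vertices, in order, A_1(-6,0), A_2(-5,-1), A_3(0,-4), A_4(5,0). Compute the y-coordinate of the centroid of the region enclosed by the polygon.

Apply the shoelace formula. First the cross-terms c_i = x_i·y_{i+1} − x_{i+1}·y_i:
  6, 20, 20, 0  ⇒  2A = 46, A = 23.
Then Σ (y_i + y_{i+1})·c_i = -186, so ȳ = -186 / (6·23) = -31/23.

-31/23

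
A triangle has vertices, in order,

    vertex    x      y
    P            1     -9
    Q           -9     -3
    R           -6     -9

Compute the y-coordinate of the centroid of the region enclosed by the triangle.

Apply Gauss's area formula. First the cross-terms c_i = x_i·y_{i+1} − x_{i+1}·y_i:
  -84, 63, 63  ⇒  2A = 42, A = 21.
Then Σ (y_i + y_{i+1})·c_i = -882, so ȳ = -882 / (6·21) = -7.

-7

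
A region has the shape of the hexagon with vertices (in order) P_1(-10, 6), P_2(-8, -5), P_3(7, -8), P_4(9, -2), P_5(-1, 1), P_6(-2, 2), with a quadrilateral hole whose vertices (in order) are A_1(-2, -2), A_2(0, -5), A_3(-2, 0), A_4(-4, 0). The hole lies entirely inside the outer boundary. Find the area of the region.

131

Outer boundary:
P_1→P_2: (-10)(-5) − (-8)(6) = 98
P_2→P_3: (-8)(-8) − (7)(-5) = 99
P_3→P_4: (7)(-2) − (9)(-8) = 58
P_4→P_5: (9)(1) − (-1)(-2) = 7
P_5→P_6: (-1)(2) − (-2)(1) = 0
P_6→P_1: (-2)(6) − (-10)(2) = 8
Σ = 270
Area = |Σ|/2 = 135.
Hole:
Cross-terms: 10, -10, 0, 8  ⇒  Σ = 8
Area = |Σ|/2 = 4.
Net area = 135 − 4 = 131.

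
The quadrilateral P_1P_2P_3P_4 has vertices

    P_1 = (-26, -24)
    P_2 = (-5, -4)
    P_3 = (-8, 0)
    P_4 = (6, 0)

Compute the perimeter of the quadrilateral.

|P_1P_2| = √((21)² + (20)²) = √841 = 29
|P_2P_3| = √((-3)² + (4)²) = √25 = 5
|P_3P_4| = √((14)² + (0)²) = √196 = 14
|P_4P_1| = √((-32)² + (-24)²) = √1600 = 40
Perimeter = 29 + 5 + 14 + 40 = 88.

88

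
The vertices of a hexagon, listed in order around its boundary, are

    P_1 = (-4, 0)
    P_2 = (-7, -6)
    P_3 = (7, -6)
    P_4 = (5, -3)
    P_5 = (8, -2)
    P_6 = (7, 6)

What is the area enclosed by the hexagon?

108.5

Apply Gauss's area formula: 2A = Σ (x_i·y_{i+1} − x_{i+1}·y_i), indices taken mod 6.
Σ = (24) + (84) + (9) + (14) + (62) + (24) = 217
Area = |Σ|/2 = 108.5.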